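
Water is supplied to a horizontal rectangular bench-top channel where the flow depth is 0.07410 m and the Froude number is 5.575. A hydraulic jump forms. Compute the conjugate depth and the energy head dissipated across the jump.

y₂ = 0.5483 m; ΔE = 0.6563 m

Fr₁ = 5.575 (given).
Sequent-depth ratio: y₂/y₁ = ½[√(1 + 8Fr₁²) − 1] = ½[√249.65 − 1] = 7.400.
y₂ = 7.400 × 0.07410 = 0.5483 m.
Head loss: ΔE = (y₂ − y₁)³/(4y₁y₂) = (0.5483 − 0.07410)³/(4×0.07410×0.5483) = 0.1067/0.1625 = 0.6563 m.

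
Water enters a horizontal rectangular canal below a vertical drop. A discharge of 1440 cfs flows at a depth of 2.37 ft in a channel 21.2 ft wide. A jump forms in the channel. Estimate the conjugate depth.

y₂ = 9.87 ft

q = Q/b = 1440/21.2 = 67.9 ft²/s; V₁ = q/y₁ = 28.7 ft/s. Fr₁ = V₁/√(g·y₁) = 3.28.
Conjugate-depth relation: y₂/y₁ = ½[√(1 + 8Fr₁²) − 1] = ½[√87.11 − 1] = 4.17.
y₂ = 4.17 × 2.37 = 9.87 ft.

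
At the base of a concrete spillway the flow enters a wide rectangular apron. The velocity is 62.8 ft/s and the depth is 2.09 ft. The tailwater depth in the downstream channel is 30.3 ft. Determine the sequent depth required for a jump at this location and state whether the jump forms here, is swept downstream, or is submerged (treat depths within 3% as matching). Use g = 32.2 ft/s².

Fr₁ = V₁/√(g·y₁) = 62.8/√(32.2×2.09) = 7.66.
Sequent-depth ratio: y₂/y₁ = ½[√(1 + 8Fr₁²) − 1] = ½[√469.8 − 1] = 10.3.
y₂ = 10.3 × 2.09 = 21.6 ft.
Tailwater y_tw = 30.3 ft: y_tw > y₂, so the jump is submerged.

y₂ = 21.6 ft; the jump is submerged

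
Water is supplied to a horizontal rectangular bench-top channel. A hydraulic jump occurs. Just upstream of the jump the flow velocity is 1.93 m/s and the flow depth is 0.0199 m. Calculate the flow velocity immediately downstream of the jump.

Fr₁ = V₁/√(g·y₁) = 1.93/√(9.81×0.0199) = 4.37.
By Bélanger, y₂/y₁ = ½[√(1 + 8Fr₁²) − 1] = ½[√153.6 − 1] = 5.70.
y₂ = 5.70 × 0.0199 = 0.113 m.
q = V₁·y₁ = 1.93 × 0.0199 = 0.0384 m²/s.
V₂ = q/y₂ = 0.0384/0.113 = 0.339 m/s.

V₂ = 0.339 m/s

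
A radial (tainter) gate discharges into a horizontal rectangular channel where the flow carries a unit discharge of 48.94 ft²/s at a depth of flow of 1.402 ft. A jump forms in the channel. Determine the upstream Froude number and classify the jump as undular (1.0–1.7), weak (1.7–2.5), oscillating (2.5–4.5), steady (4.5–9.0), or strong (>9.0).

Fr₁ = 5.195; steady jump

V₁ = q/y₁ = 48.94/1.402 = 34.91 ft/s. Fr₁ = V₁/√(g·y₁) = 34.91/√(32.2×1.402) = 5.195.
Fr₁ = 5.195 lies in the steady range.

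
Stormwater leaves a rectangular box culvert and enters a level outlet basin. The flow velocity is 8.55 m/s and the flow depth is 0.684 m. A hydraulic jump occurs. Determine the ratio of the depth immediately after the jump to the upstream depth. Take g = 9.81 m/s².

Fr₁ = V₁/√(g·y₁) = 8.55/√(9.81×0.684) = 3.30.
Sequent-depth ratio: y₂/y₁ = ½[√(1 + 8Fr₁²) − 1] = ½[√88.16 − 1] = 4.19.

y₂/y₁ = 4.19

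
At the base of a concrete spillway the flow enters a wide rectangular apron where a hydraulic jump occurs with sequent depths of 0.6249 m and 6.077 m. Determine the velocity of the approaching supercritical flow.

For a rectangular channel the momentum equation gives q² = ½·g·y₁·y₂·(y₁ + y₂) = ½×9.81×0.6249×6.077×6.702 = 124.8.
q = √124.8 = 11.17 m²/s.
V₁ = q/y₁ = 11.17/0.6249 = 17.88 m/s.

V₁ = 17.88 m/s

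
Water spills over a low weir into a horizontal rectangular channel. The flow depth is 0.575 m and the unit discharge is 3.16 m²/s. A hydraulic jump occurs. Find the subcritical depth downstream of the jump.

V₁ = q/y₁ = 3.16/0.575 = 5.50 m/s. Fr₁ = V₁/√(g·y₁) = 5.50/√(9.81×0.575) = 2.31.
From the momentum equation for a rectangular channel, y₂/y₁ = ½[√(1 + 8Fr₁²) − 1] = ½[√43.83 − 1] = 2.81.
y₂ = 2.81 × 0.575 = 1.62 m.

y₂ = 1.62 m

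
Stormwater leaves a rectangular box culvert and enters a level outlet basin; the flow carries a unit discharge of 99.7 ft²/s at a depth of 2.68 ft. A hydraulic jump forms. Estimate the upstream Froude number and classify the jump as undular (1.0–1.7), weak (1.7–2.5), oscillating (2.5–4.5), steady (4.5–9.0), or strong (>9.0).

V₁ = q/y₁ = 99.7/2.68 = 37.2 ft/s. Fr₁ = V₁/√(g·y₁) = 37.2/√(32.2×2.68) = 4.00.
Fr₁ = 4.00 lies in the oscillating range.

Fr₁ = 4.00; oscillating jump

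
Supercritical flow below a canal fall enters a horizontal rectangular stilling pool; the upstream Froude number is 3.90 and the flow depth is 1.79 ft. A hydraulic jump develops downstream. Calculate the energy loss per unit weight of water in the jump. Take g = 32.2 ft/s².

ΔE = 5.85 ft

Fr₁ = 3.90 (given).
Bélanger equation: y₂/y₁ = ½[√(1 + 8Fr₁²) − 1] = ½[√122.7 − 1] = 5.04.
y₂ = 5.04 × 1.79 = 9.02 ft.
Head loss: ΔE = (y₂ − y₁)³/(4y₁y₂) = (9.02 − 1.79)³/(4×1.79×9.02) = 378/64.6 = 5.85 ft.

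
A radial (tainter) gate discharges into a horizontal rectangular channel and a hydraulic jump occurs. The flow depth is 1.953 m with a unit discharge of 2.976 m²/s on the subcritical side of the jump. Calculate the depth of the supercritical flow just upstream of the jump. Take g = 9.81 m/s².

V₂ = q/y₂ = 2.976/1.953 = 1.524 m/s; Fr₂ = V₂/√(g·y₂) = 0.3481.
Since the conjugate-depth ratio holds either way, y₁/y₂ = ½[√(1 + 8Fr₂²) − 1] = ½[√1.9696 − 1] = 0.2017.
y₁ = 0.2017 × 1.953 = 0.3939 m.

y₁ = 0.3939 m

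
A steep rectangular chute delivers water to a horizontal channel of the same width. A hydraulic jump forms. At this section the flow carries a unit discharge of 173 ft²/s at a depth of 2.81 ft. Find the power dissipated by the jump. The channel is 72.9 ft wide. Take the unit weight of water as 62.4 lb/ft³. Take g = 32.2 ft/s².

P = 52268 hp

V₁ = q/y₁ = 173/2.81 = 61.6 ft/s. Fr₁ = V₁/√(g·y₁) = 61.6/√(32.2×2.81) = 6.47.
Conjugate-depth relation: y₂/y₁ = ½[√(1 + 8Fr₁²) − 1] = ½[√336.1 − 1] = 8.67.
y₂ = 8.67 × 2.81 = 24.4 ft.
V₂ = q/y₂ = 173/24.4 = 7.10 ft/s. E₁ = y₁ + V₁²/2g = 61.7 ft; E₂ = y₂ + V₂²/2g = 25.1 ft. ΔE = E₁ − E₂ = 36.5 ft.
Q = q·b = 173 × 72.9 = 12612 cfs. P = γ·Q·ΔE/550 = 62.4 × 12612 × 36.5 / 550 = 52268 hp.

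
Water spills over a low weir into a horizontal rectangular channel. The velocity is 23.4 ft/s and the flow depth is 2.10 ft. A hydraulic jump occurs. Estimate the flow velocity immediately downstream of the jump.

Fr₁ = V₁/√(g·y₁) = 23.4/√(32.2×2.10) = 2.85.
Conjugate-depth relation: y₂/y₁ = ½[√(1 + 8Fr₁²) − 1] = ½[√65.78 − 1] = 3.56.
y₂ = 3.56 × 2.10 = 7.47 ft.
q = V₁·y₁ = 23.4 × 2.10 = 49.1 ft²/s.
V₂ = q/y₂ = 49.1/7.47 = 6.58 ft/s.

V₂ = 6.58 ft/s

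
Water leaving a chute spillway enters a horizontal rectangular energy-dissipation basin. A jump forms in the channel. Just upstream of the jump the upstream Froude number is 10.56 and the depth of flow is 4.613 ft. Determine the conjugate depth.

Fr₁ = 10.56 (given).
Bélanger equation: y₂/y₁ = ½[√(1 + 8Fr₁²) − 1] = ½[√893.11 − 1] = 14.44.
y₂ = 14.44 × 4.613 = 66.62 ft.

y₂ = 66.62 ft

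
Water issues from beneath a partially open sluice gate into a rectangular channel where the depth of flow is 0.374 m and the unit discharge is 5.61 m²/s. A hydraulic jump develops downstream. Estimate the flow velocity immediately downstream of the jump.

V₂ = 1.42 m/s

V₁ = q/y₁ = 5.61/0.374 = 15.0 m/s. Fr₁ = V₁/√(g·y₁) = 15.0/√(9.81×0.374) = 7.83.
Bélanger equation: y₂/y₁ = ½[√(1 + 8Fr₁²) − 1] = ½[√491.6 − 1] = 10.6.
y₂ = 10.6 × 0.374 = 3.96 m.
V₂ = q/y₂ = 5.61/3.96 = 1.42 m/s.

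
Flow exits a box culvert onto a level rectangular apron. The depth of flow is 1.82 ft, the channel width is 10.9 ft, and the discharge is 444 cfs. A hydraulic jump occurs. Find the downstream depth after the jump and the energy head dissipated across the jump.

q = Q/b = 444/10.9 = 40.7 ft²/s; V₁ = q/y₁ = 22.4 ft/s. Fr₁ = V₁/√(g·y₁) = 2.92.
From the momentum equation for a rectangular channel, y₂/y₁ = ½[√(1 + 8Fr₁²) − 1] = ½[√69.38 − 1] = 3.66.
y₂ = 3.66 × 1.82 = 6.67 ft.
Head loss: ΔE = (y₂ − y₁)³/(4y₁y₂) = (6.67 − 1.82)³/(4×1.82×6.67) = 114/48.6 = 2.35 ft.

y₂ = 6.67 ft; ΔE = 2.35 ft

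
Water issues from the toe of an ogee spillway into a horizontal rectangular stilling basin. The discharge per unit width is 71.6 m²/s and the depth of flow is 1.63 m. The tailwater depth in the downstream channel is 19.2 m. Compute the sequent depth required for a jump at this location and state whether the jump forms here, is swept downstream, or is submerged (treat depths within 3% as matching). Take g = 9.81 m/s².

y₂ = 24.5 m; the jump is swept downstream

V₁ = q/y₁ = 71.6/1.63 = 43.9 m/s. Fr₁ = V₁/√(g·y₁) = 43.9/√(9.81×1.63) = 11.0.
By Bélanger, y₂/y₁ = ½[√(1 + 8Fr₁²) − 1] = ½[√966.3 − 1] = 15.0.
y₂ = 15.0 × 1.63 = 24.5 m.
Tailwater y_tw = 19.2 m: y_tw < y₂, so the jump is swept downstream.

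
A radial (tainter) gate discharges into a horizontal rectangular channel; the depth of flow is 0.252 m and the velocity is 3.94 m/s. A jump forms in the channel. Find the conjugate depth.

y₂ = 0.776 m

Fr₁ = V₁/√(g·y₁) = 3.94/√(9.81×0.252) = 2.51.
By Bélanger, y₂/y₁ = ½[√(1 + 8Fr₁²) − 1] = ½[√51.24 − 1] = 3.08.
y₂ = 3.08 × 0.252 = 0.776 m.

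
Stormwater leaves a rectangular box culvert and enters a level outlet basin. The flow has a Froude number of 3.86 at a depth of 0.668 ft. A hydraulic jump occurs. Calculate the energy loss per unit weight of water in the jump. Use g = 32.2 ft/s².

Fr₁ = 3.86 (given).
Conjugate-depth relation: y₂/y₁ = ½[√(1 + 8Fr₁²) − 1] = ½[√120.2 − 1] = 4.98.
y₂ = 4.98 × 0.668 = 3.33 ft.
V₁ = Fr₁·√(g·y₁) = 3.86×√(32.2×0.668) = 17.9 ft/s; q = V₁·y₁ = 12.0 ft²/s. V₂ = q/y₂ = 12.0/3.33 = 3.59 ft/s. E₁ = y₁ + V₁²/2g = 5.64 ft; E₂ = y₂ + V₂²/2g = 3.53 ft. ΔE = E₁ − E₂ = 2.12 ft.

ΔE = 2.12 ft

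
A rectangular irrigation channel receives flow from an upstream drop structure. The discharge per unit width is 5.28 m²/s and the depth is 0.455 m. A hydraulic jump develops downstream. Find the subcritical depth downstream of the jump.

y₂ = 3.31 m

V₁ = q/y₁ = 5.28/0.455 = 11.6 m/s. Fr₁ = V₁/√(g·y₁) = 11.6/√(9.81×0.455) = 5.49.
Bélanger equation: y₂/y₁ = ½[√(1 + 8Fr₁²) − 1] = ½[√242.4 − 1] = 7.28.
y₂ = 7.28 × 0.455 = 3.31 m.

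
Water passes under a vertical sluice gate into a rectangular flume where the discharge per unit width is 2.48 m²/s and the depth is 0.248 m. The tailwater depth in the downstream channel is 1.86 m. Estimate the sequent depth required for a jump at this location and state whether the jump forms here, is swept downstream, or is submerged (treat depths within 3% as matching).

V₁ = q/y₁ = 2.48/0.248 = 10.0 m/s. Fr₁ = V₁/√(g·y₁) = 10.0/√(9.81×0.248) = 6.41.
Bélanger equation: y₂/y₁ = ½[√(1 + 8Fr₁²) − 1] = ½[√329.8 − 1] = 8.58.
y₂ = 8.58 × 0.248 = 2.13 m.
Tailwater y_tw = 1.86 m: y_tw < y₂, so the jump is swept downstream.

y₂ = 2.13 m; the jump is swept downstream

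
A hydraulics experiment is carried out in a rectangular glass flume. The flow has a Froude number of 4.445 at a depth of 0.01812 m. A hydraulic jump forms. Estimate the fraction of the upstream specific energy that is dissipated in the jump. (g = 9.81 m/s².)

Fr₁ = 4.445 (given).
Conjugate-depth relation: y₂/y₁ = ½[√(1 + 8Fr₁²) − 1] = ½[√159.06 − 1] = 5.806.
y₂ = 5.806 × 0.01812 = 0.1052 m.
E₁ = y₁(1 + Fr₁²/2) = 0.01812×(1 + 4.445²/2) = 0.1971 m. ΔE = (y₂ − y₁)³/(4y₁y₂) = 0.08661 m. ΔE/E₁ = 0.08661/0.1971 = 0.439.

ΔE/E₁ = 0.439 (43.9%)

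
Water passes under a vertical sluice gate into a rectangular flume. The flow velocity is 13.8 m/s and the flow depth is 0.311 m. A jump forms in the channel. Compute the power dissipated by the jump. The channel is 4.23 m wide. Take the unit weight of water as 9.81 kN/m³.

P = 1177 kW

Fr₁ = V₁/√(g·y₁) = 13.8/√(9.81×0.311) = 7.90.
Bélanger equation: y₂/y₁ = ½[√(1 + 8Fr₁²) − 1] = ½[√500.4 − 1] = 10.7.
y₂ = 10.7 × 0.311 = 3.32 m.
q = V₁·y₁ = 13.8 × 0.311 = 4.29 m²/s. V₂ = q/y₂ = 4.29/3.32 = 1.29 m/s. E₁ = y₁ + V₁²/2g = 10.0 m; E₂ = y₂ + V₂²/2g = 3.41 m. ΔE = E₁ − E₂ = 6.61 m.
Q = q·b = 4.29 × 4.23 = 18.2 m³/s. P = γ·Q·ΔE = 9.81 × 18.2 × 6.61 = 1177 kW.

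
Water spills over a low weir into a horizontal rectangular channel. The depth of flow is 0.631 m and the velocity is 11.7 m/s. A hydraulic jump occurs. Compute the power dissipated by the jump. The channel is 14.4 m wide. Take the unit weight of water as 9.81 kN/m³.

P = 3684 kW

Fr₁ = V₁/√(g·y₁) = 11.7/√(9.81×0.631) = 4.70.
Bélanger equation: y₂/y₁ = ½[√(1 + 8Fr₁²) − 1] = ½[√177.9 − 1] = 6.17.
y₂ = 6.17 × 0.631 = 3.89 m.
Head loss: ΔE = (y₂ − y₁)³/(4y₁y₂) = (3.89 − 0.631)³/(4×0.631×3.89) = 34.7/9.83 = 3.53 m.
q = V₁·y₁ = 11.7 × 0.631 = 7.38 m²/s. Q = q·b = 7.38 × 14.4 = 106 m³/s. P = γ·Q·ΔE = 9.81 × 106 × 3.53 = 3684 kW.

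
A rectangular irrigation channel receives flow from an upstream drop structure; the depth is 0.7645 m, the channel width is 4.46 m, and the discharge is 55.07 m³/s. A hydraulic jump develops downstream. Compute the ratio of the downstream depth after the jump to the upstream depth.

q = Q/b = 55.07/4.46 = 12.35 m²/s; V₁ = q/y₁ = 16.15 m/s. Fr₁ = V₁/√(g·y₁) = 5.898.
Bélanger equation: y₂/y₁ = ½[√(1 + 8Fr₁²) − 1] = ½[√279.26 − 1] = 7.856.

y₂/y₁ = 7.856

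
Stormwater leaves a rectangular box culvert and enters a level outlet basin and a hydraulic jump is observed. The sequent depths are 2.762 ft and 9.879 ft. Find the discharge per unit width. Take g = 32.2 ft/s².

q = 74.52 ft²/s

For a rectangular channel the momentum equation gives q² = ½·g·y₁·y₂·(y₁ + y₂) = ½×32.2×2.762×9.879×12.64 = 5553.
q = √5553 = 74.52 ft²/s.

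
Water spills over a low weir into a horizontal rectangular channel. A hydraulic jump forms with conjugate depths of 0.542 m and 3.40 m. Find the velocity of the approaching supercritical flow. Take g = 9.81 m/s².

For a rectangular channel the momentum equation gives q² = ½·g·y₁·y₂·(y₁ + y₂) = ½×9.81×0.542×3.40×3.94 = 35.6.
q = √35.6 = 5.97 m²/s.
V₁ = q/y₁ = 5.97/0.542 = 11.0 m/s.

V₁ = 11.0 m/s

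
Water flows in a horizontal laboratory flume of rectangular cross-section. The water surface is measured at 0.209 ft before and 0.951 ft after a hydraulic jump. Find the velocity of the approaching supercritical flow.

V₁ = 9.22 ft/s

For a rectangular channel the momentum equation gives q² = ½·g·y₁·y₂·(y₁ + y₂) = ½×32.2×0.209×0.951×1.16 = 3.71.
q = √3.71 = 1.93 ft²/s.
V₁ = q/y₁ = 1.93/0.209 = 9.22 ft/s.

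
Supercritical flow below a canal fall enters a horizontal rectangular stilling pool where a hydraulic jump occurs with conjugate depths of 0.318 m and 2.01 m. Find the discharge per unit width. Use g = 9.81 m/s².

q = 2.70 m²/s

For a rectangular channel the momentum equation gives q² = ½·g·y₁·y₂·(y₁ + y₂) = ½×9.81×0.318×2.01×2.33 = 7.30.
q = √7.30 = 2.70 m²/s.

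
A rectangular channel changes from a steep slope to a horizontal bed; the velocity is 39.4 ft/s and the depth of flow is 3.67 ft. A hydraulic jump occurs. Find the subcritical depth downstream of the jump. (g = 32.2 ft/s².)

Fr₁ = V₁/√(g·y₁) = 39.4/√(32.2×3.67) = 3.62.
Conjugate-depth relation: y₂/y₁ = ½[√(1 + 8Fr₁²) − 1] = ½[√106.1 − 1] = 4.65.
y₂ = 4.65 × 3.67 = 17.1 ft.

y₂ = 17.1 ft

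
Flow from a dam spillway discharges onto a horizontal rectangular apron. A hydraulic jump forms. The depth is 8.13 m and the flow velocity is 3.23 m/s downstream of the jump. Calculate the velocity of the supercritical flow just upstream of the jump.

V₁ = 15.0 m/s

Fr₂ = V₂/√(g·y₂) = 3.23/√(9.81×8.13) = 0.362.
Since the conjugate-depth ratio holds either way, y₁/y₂ = ½[√(1 + 8Fr₂²) − 1] = ½[√2.046 − 1] = 0.215.
y₁ = 0.215 × 8.13 = 1.75 m.
V₁ = q/y₁ = 26.3/1.75 = 15.0 m/s.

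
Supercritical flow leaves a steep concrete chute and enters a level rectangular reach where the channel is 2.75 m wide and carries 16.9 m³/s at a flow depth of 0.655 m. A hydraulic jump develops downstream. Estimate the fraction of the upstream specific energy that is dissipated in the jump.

q = Q/b = 16.9/2.75 = 6.15 m²/s; V₁ = q/y₁ = 9.38 m/s. Fr₁ = V₁/√(g·y₁) = 3.70.
Sequent-depth ratio: y₂/y₁ = ½[√(1 + 8Fr₁²) − 1] = ½[√110.6 − 1] = 4.76.
y₂ = 4.76 × 0.655 = 3.12 m.
E₁ = y₁ + V₁²/2g = 5.14 m. ΔE = (y₂ − y₁)³/(4y₁y₂) = 1.83 m. ΔE/E₁ = 1.83/5.14 = 0.355.

ΔE/E₁ = 0.355 (35.5%)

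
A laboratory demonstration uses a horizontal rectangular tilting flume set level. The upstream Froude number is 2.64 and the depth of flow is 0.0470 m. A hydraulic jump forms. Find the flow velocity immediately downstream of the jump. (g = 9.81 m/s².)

Fr₁ = 2.64 (given).
Conjugate-depth relation: y₂/y₁ = ½[√(1 + 8Fr₁²) − 1] = ½[√56.76 − 1] = 3.27.
y₂ = 3.27 × 0.0470 = 0.154 m.
V₁ = Fr₁·√(g·y₁) = 2.64×√(9.81×0.0470) = 1.79 m/s; q = V₁·y₁ = 0.0843 m²/s.
V₂ = q/y₂ = 0.0843/0.154 = 0.549 m/s.

V₂ = 0.549 m/s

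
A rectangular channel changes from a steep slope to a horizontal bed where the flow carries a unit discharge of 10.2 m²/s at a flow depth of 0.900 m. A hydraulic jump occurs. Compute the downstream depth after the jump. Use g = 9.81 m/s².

V₁ = q/y₁ = 10.2/0.900 = 11.3 m/s. Fr₁ = V₁/√(g·y₁) = 11.3/√(9.81×0.900) = 3.81.
Conjugate-depth relation: y₂/y₁ = ½[√(1 + 8Fr₁²) − 1] = ½[√117.4 − 1] = 4.92.
y₂ = 4.92 × 0.900 = 4.43 m.

y₂ = 4.43 m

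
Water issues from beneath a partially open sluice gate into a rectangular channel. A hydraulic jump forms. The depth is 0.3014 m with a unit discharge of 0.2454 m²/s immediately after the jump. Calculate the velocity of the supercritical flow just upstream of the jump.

V₁ = 2.425 m/s

V₂ = q/y₂ = 0.2454/0.3014 = 0.8142 m/s; Fr₂ = V₂/√(g·y₂) = 0.4735.
From the momentum equation (using Fr₂), y₁/y₂ = ½[√(1 + 8Fr₂²) − 1] = ½[√2.7937 − 1] = 0.3357.
y₁ = 0.3357 × 0.3014 = 0.1012 m.
V₁ = q/y₁ = 0.2454/0.1012 = 2.425 m/s.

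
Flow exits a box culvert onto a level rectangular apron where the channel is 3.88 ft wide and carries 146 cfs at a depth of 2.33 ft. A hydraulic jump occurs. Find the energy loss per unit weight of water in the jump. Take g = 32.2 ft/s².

q = Q/b = 146/3.88 = 37.6 ft²/s; V₁ = q/y₁ = 16.1 ft/s. Fr₁ = V₁/√(g·y₁) = 1.86.
By Bélanger, y₂/y₁ = ½[√(1 + 8Fr₁²) − 1] = ½[√28.81 − 1] = 2.18.
y₂ = 2.18 × 2.33 = 5.09 ft.
V₂ = q/y₂ = 37.6/5.09 = 7.40 ft/s. E₁ = y₁ + V₁²/2g = 6.38 ft; E₂ = y₂ + V₂²/2g = 5.94 ft. ΔE = E₁ − E₂ = 0.442 ft.

ΔE = 0.442 ft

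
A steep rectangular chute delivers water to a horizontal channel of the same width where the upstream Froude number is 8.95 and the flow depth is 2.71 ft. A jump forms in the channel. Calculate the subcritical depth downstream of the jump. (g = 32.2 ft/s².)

Fr₁ = 8.95 (given).
Bélanger equation: y₂/y₁ = ½[√(1 + 8Fr₁²) − 1] = ½[√641.8 − 1] = 12.2.
y₂ = 12.2 × 2.71 = 33.0 ft.

y₂ = 33.0 ft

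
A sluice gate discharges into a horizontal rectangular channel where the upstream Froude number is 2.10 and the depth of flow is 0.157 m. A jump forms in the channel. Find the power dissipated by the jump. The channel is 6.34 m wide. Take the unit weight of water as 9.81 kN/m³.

P = 1.37 kW

Fr₁ = 2.10 (given).
By Bélanger, y₂/y₁ = ½[√(1 + 8Fr₁²) − 1] = ½[√36.28 − 1] = 2.51.
y₂ = 2.51 × 0.157 = 0.394 m.
V₁ = Fr₁·√(g·y₁) = 2.10×√(9.81×0.157) = 2.61 m/s; q = V₁·y₁ = 0.409 m²/s. V₂ = q/y₂ = 0.409/0.394 = 1.04 m/s. E₁ = y₁ + V₁²/2g = 0.503 m; E₂ = y₂ + V₂²/2g = 0.449 m. ΔE = E₁ − E₂ = 0.0540 m.
Q = q·b = 0.409 × 6.34 = 2.59 m³/s. P = γ·Q·ΔE = 9.81 × 2.59 × 0.0540 = 1.37 kW.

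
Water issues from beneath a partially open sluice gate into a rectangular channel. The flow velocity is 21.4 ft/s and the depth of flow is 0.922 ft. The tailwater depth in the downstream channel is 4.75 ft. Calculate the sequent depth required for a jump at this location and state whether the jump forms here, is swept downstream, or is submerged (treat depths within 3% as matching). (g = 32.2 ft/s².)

Fr₁ = V₁/√(g·y₁) = 21.4/√(32.2×0.922) = 3.93.
Conjugate-depth relation: y₂/y₁ = ½[√(1 + 8Fr₁²) − 1] = ½[√124.4 − 1] = 5.08.
y₂ = 5.08 × 0.922 = 4.68 ft.
Tailwater y_tw = 4.75 ft: y_tw ≈ y₂, so the jump forms here.

y₂ = 4.68 ft; the jump forms here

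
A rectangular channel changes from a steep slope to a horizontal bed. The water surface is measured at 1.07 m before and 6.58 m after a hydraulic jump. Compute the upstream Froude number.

For a rectangular channel the momentum equation gives q² = ½·g·y₁·y₂·(y₁ + y₂) = ½×9.81×1.07×6.58×7.65 = 264.
q = √264 = 16.3 m²/s.
V₁ = q/y₁ = 15.2 m/s; Fr₁ = V₁/√(g·y₁) = 4.69.

Fr₁ = 4.69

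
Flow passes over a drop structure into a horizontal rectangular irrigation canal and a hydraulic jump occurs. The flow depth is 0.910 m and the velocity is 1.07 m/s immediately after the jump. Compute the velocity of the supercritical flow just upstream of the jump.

Fr₂ = V₂/√(g·y₂) = 1.07/√(9.81×0.910) = 0.358.
Since the conjugate-depth ratio holds either way, y₁/y₂ = ½[√(1 + 8Fr₂²) − 1] = ½[√2.026 − 1] = 0.212.
y₁ = 0.212 × 0.910 = 0.193 m.
V₁ = q/y₁ = 0.974/0.193 = 5.05 m/s.

V₁ = 5.05 m/s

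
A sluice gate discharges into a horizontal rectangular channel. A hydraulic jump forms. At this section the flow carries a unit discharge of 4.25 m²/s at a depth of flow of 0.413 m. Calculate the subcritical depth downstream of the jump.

y₂ = 2.79 m

V₁ = q/y₁ = 4.25/0.413 = 10.3 m/s. Fr₁ = V₁/√(g·y₁) = 10.3/√(9.81×0.413) = 5.11.
Sequent-depth ratio: y₂/y₁ = ½[√(1 + 8Fr₁²) − 1] = ½[√210.1 − 1] = 6.75.
y₂ = 6.75 × 0.413 = 2.79 m.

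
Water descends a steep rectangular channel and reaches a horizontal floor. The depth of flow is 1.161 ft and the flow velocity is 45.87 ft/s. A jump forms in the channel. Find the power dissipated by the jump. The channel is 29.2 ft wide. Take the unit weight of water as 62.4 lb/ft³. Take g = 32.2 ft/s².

Fr₁ = V₁/√(g·y₁) = 45.87/√(32.2×1.161) = 7.502.
By Bélanger, y₂/y₁ = ½[√(1 + 8Fr₁²) − 1] = ½[√451.26 − 1] = 10.12.
y₂ = 10.12 × 1.161 = 11.75 ft.
q = V₁·y₁ = 45.87 × 1.161 = 53.26 ft²/s. V₂ = q/y₂ = 53.26/11.75 = 4.532 ft/s. E₁ = y₁ + V₁²/2g = 33.83 ft; E₂ = y₂ + V₂²/2g = 12.07 ft. ΔE = E₁ − E₂ = 21.76 ft.
Q = q·b = 53.26 × 29.2 = 1555 cfs. P = γ·Q·ΔE/550 = 62.4 × 1555 × 21.76 / 550 = 3840 hp.

P = 3840 hp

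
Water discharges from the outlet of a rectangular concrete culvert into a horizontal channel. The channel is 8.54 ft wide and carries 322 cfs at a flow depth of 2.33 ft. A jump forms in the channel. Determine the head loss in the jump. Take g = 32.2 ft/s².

q = Q/b = 322/8.54 = 37.7 ft²/s; V₁ = q/y₁ = 16.2 ft/s. Fr₁ = V₁/√(g·y₁) = 1.87.
From the momentum equation for a rectangular channel, y₂/y₁ = ½[√(1 + 8Fr₁²) − 1] = ½[√28.92 − 1] = 2.19.
y₂ = 2.19 × 2.33 = 5.10 ft.
Head loss: ΔE = (y₂ − y₁)³/(4y₁y₂) = (5.10 − 2.33)³/(4×2.33×5.10) = 21.3/47.5 = 0.447 ft.

ΔE = 0.447 ft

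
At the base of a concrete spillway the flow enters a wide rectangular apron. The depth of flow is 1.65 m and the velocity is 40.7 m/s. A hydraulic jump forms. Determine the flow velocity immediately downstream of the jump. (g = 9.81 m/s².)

Fr₁ = V₁/√(g·y₁) = 40.7/√(9.81×1.65) = 10.1.
Bélanger equation: y₂/y₁ = ½[√(1 + 8Fr₁²) − 1] = ½[√819.7 − 1] = 13.8.
y₂ = 13.8 × 1.65 = 22.8 m.
q = V₁·y₁ = 40.7 × 1.65 = 67.2 m²/s.
V₂ = q/y₂ = 67.2/22.8 = 2.95 m/s.

V₂ = 2.95 m/s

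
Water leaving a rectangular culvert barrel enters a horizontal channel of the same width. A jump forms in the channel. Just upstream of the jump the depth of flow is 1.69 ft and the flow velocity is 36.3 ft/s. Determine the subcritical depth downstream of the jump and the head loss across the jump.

y₂ = 10.9 ft; ΔE = 10.7 ft

Fr₁ = V₁/√(g·y₁) = 36.3/√(32.2×1.69) = 4.92.
Sequent-depth ratio: y₂/y₁ = ½[√(1 + 8Fr₁²) − 1] = ½[√194.7 − 1] = 6.48.
y₂ = 6.48 × 1.69 = 10.9 ft.
Head loss: ΔE = (y₂ − y₁)³/(4y₁y₂) = (10.9 − 1.69)³/(4×1.69×10.9) = 793/74.0 = 10.7 ft.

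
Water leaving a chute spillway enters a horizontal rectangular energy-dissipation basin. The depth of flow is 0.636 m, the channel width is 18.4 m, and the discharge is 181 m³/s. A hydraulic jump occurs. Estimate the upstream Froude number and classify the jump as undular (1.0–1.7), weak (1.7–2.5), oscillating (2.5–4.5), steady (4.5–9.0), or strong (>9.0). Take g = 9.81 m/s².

Fr₁ = 6.19; steady jump

q = Q/b = 181/18.4 = 9.84 m²/s; V₁ = q/y₁ = 15.5 m/s. Fr₁ = V₁/√(g·y₁) = 6.19.
Fr₁ = 6.19 lies in the steady range.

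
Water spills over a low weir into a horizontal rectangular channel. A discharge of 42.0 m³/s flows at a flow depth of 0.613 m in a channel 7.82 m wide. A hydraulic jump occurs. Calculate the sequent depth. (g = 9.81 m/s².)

q = Q/b = 42.0/7.82 = 5.37 m²/s; V₁ = q/y₁ = 8.76 m/s. Fr₁ = V₁/√(g·y₁) = 3.57.
Sequent-depth ratio: y₂/y₁ = ½[√(1 + 8Fr₁²) − 1] = ½[√103.1 − 1] = 4.58.
y₂ = 4.58 × 0.613 = 2.81 m.

y₂ = 2.81 m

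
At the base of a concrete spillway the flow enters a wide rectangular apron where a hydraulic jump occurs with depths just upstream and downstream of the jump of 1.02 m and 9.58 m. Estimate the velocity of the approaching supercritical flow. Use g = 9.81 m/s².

V₁ = 22.1 m/s

For a rectangular channel the momentum equation gives q² = ½·g·y₁·y₂·(y₁ + y₂) = ½×9.81×1.02×9.58×10.6 = 508.
q = √508 = 22.5 m²/s.
V₁ = q/y₁ = 22.5/1.02 = 22.1 m/s.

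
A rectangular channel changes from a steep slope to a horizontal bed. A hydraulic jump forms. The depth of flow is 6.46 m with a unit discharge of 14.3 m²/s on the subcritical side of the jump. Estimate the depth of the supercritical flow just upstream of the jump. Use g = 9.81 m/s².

V₂ = q/y₂ = 14.3/6.46 = 2.21 m/s; Fr₂ = V₂/√(g·y₂) = 0.278.
Since the conjugate-depth ratio holds either way, y₁/y₂ = ½[√(1 + 8Fr₂²) − 1] = ½[√1.619 − 1] = 0.136.
y₁ = 0.136 × 6.46 = 0.879 m.

y₁ = 0.879 m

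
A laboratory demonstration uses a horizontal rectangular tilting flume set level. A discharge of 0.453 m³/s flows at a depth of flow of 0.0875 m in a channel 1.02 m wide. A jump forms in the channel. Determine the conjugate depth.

q = Q/b = 0.453/1.02 = 0.444 m²/s; V₁ = q/y₁ = 5.08 m/s. Fr₁ = V₁/√(g·y₁) = 5.48.
From the momentum equation for a rectangular channel, y₂/y₁ = ½[√(1 + 8Fr₁²) − 1] = ½[√241.1 − 1] = 7.26.
y₂ = 7.26 × 0.0875 = 0.636 m.

y₂ = 0.636 m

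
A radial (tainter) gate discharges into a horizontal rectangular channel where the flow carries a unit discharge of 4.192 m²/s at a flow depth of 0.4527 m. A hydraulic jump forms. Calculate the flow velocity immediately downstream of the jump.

V₁ = q/y₁ = 4.192/0.4527 = 9.260 m/s. Fr₁ = V₁/√(g·y₁) = 9.260/√(9.81×0.4527) = 4.394.
From the momentum equation for a rectangular channel, y₂/y₁ = ½[√(1 + 8Fr₁²) − 1] = ½[√155.47 − 1] = 5.734.
y₂ = 5.734 × 0.4527 = 2.596 m.
V₂ = q/y₂ = 4.192/2.596 = 1.615 m/s.

V₂ = 1.615 m/s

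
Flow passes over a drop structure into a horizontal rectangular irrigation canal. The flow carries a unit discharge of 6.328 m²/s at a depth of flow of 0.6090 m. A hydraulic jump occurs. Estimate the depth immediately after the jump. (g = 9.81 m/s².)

y₂ = 3.369 m

V₁ = q/y₁ = 6.328/0.6090 = 10.39 m/s. Fr₁ = V₁/√(g·y₁) = 10.39/√(9.81×0.6090) = 4.251.
From the momentum equation for a rectangular channel, y₂/y₁ = ½[√(1 + 8Fr₁²) − 1] = ½[√145.58 − 1] = 5.533.
y₂ = 5.533 × 0.6090 = 3.369 m.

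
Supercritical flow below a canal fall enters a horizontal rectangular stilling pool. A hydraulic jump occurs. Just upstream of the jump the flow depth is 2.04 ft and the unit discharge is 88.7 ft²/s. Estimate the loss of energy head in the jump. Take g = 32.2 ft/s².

ΔE = 16.3 ft

V₁ = q/y₁ = 88.7/2.04 = 43.5 ft/s. Fr₁ = V₁/√(g·y₁) = 43.5/√(32.2×2.04) = 5.36.
Sequent-depth ratio: y₂/y₁ = ½[√(1 + 8Fr₁²) − 1] = ½[√231.2 − 1] = 7.10.
y₂ = 7.10 × 2.04 = 14.5 ft.
Head loss: ΔE = (y₂ − y₁)³/(4y₁y₂) = (14.5 − 2.04)³/(4×2.04×14.5) = 1930/118 = 16.3 ft.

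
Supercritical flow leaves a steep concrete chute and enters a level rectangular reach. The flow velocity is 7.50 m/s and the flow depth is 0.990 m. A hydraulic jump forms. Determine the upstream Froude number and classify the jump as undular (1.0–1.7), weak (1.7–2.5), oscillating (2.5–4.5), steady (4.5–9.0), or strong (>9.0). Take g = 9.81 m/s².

Fr₁ = 2.41; weak jump

Fr₁ = V₁/√(g·y₁) = 7.50/√(9.81×0.990) = 2.41.
Fr₁ = 2.41 lies in the weak range.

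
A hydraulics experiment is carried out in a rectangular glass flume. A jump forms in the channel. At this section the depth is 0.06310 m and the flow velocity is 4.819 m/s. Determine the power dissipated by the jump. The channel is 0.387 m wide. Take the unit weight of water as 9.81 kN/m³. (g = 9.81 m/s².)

P = 0.8232 kW

Fr₁ = V₁/√(g·y₁) = 4.819/√(9.81×0.06310) = 6.125.
Bélanger equation: y₂/y₁ = ½[√(1 + 8Fr₁²) − 1] = ½[√301.13 − 1] = 8.177.
y₂ = 8.177 × 0.06310 = 0.5159 m.
q = V₁·y₁ = 4.819 × 0.06310 = 0.3041 m²/s. V₂ = q/y₂ = 0.3041/0.5159 = 0.5894 m/s. E₁ = y₁ + V₁²/2g = 1.247 m; E₂ = y₂ + V₂²/2g = 0.5336 m. ΔE = E₁ − E₂ = 0.7131 m.
Q = q·b = 0.3041 × 0.387 = 0.1177 m³/s. P = γ·Q·ΔE = 9.81 × 0.1177 × 0.7131 = 0.8232 kW.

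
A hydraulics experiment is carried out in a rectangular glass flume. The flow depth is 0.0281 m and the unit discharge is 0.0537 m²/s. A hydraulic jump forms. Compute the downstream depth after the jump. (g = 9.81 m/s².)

y₂ = 0.131 m

V₁ = q/y₁ = 0.0537/0.0281 = 1.91 m/s. Fr₁ = V₁/√(g·y₁) = 1.91/√(9.81×0.0281) = 3.64.
From the momentum equation for a rectangular channel, y₂/y₁ = ½[√(1 + 8Fr₁²) − 1] = ½[√107.0 − 1] = 4.67.
y₂ = 4.67 × 0.0281 = 0.131 m.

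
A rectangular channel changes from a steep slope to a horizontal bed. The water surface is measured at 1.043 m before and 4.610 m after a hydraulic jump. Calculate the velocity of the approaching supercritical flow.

V₁ = 11.07 m/s

For a rectangular channel the momentum equation gives q² = ½·g·y₁·y₂·(y₁ + y₂) = ½×9.81×1.043×4.610×5.653 = 133.3.
q = √133.3 = 11.55 m²/s.
V₁ = q/y₁ = 11.55/1.043 = 11.07 m/s.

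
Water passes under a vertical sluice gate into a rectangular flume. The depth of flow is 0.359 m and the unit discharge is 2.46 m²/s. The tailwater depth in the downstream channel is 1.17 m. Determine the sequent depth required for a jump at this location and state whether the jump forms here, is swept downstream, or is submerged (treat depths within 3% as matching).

V₁ = q/y₁ = 2.46/0.359 = 6.85 m/s. Fr₁ = V₁/√(g·y₁) = 6.85/√(9.81×0.359) = 3.65.
Bélanger equation: y₂/y₁ = ½[√(1 + 8Fr₁²) − 1] = ½[√107.7 − 1] = 4.69.
y₂ = 4.69 × 0.359 = 1.68 m.
Tailwater y_tw = 1.17 m: y_tw < y₂, so the jump is swept downstream.

y₂ = 1.68 m; the jump is swept downstream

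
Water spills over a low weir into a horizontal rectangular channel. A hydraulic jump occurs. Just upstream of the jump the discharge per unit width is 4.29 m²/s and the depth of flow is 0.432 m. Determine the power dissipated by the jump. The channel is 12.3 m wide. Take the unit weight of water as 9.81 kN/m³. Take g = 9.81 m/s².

V₁ = q/y₁ = 4.29/0.432 = 9.93 m/s. Fr₁ = V₁/√(g·y₁) = 9.93/√(9.81×0.432) = 4.82.
Bélanger equation: y₂/y₁ = ½[√(1 + 8Fr₁²) − 1] = ½[√187.2 − 1] = 6.34.
y₂ = 6.34 × 0.432 = 2.74 m.
V₂ = q/y₂ = 4.29/2.74 = 1.57 m/s. E₁ = y₁ + V₁²/2g = 5.46 m; E₂ = y₂ + V₂²/2g = 2.86 m. ΔE = E₁ − E₂ = 2.59 m.
Q = q·b = 4.29 × 12.3 = 52.8 m³/s. P = γ·Q·ΔE = 9.81 × 52.8 × 2.59 = 1343 kW.

P = 1343 kW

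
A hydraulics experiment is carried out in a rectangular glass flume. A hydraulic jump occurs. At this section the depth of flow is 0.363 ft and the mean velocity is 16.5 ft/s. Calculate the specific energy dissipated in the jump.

Fr₁ = V₁/√(g·y₁) = 16.5/√(32.2×0.363) = 4.83.
Bélanger equation: y₂/y₁ = ½[√(1 + 8Fr₁²) − 1] = ½[√187.3 − 1] = 6.34.
y₂ = 6.34 × 0.363 = 2.30 ft.
q = V₁·y₁ = 16.5 × 0.363 = 5.99 ft²/s. V₂ = q/y₂ = 5.99/2.30 = 2.60 ft/s. E₁ = y₁ + V₁²/2g = 4.59 ft; E₂ = y₂ + V₂²/2g = 2.41 ft. ΔE = E₁ − E₂ = 2.18 ft.

ΔE = 2.18 ft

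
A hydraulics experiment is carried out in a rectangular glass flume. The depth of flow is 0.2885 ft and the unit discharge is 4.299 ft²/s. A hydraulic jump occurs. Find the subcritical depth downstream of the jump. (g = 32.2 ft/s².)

y₂ = 1.856 ft

V₁ = q/y₁ = 4.299/0.2885 = 14.90 ft/s. Fr₁ = V₁/√(g·y₁) = 14.90/√(32.2×0.2885) = 4.889.
Bélanger equation: y₂/y₁ = ½[√(1 + 8Fr₁²) − 1] = ½[√192.22 − 1] = 6.432.
y₂ = 6.432 × 0.2885 = 1.856 ft.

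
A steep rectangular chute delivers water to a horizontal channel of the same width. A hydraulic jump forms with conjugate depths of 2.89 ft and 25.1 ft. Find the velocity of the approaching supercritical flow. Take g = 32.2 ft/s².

For a rectangular channel the momentum equation gives q² = ½·g·y₁·y₂·(y₁ + y₂) = ½×32.2×2.89×25.1×28.0 = 32689.
q = √32689 = 181 ft²/s.
V₁ = q/y₁ = 181/2.89 = 62.6 ft/s.

V₁ = 62.6 ft/s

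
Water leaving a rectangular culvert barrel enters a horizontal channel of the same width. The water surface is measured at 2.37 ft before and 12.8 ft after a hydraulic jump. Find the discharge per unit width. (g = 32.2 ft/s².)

q = 86.1 ft²/s

For a rectangular channel the momentum equation gives q² = ½·g·y₁·y₂·(y₁ + y₂) = ½×32.2×2.37×12.8×15.2 = 7409.
q = √7409 = 86.1 ft²/s.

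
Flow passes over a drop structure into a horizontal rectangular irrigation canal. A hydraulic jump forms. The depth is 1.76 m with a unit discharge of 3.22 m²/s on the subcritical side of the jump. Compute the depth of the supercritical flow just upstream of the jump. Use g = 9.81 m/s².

V₂ = q/y₂ = 3.22/1.76 = 1.83 m/s; Fr₂ = V₂/√(g·y₂) = 0.440.
From the momentum equation (using Fr₂), y₁/y₂ = ½[√(1 + 8Fr₂²) − 1] = ½[√2.551 − 1] = 0.299.
y₁ = 0.299 × 1.76 = 0.526 m.

y₁ = 0.526 m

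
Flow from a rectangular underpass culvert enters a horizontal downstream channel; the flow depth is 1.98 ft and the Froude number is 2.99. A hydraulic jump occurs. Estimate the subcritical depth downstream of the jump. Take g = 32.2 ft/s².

y₂ = 7.44 ft

Fr₁ = 2.99 (given).
Sequent-depth ratio: y₂/y₁ = ½[√(1 + 8Fr₁²) − 1] = ½[√72.52 − 1] = 3.76.
y₂ = 3.76 × 1.98 = 7.44 ft.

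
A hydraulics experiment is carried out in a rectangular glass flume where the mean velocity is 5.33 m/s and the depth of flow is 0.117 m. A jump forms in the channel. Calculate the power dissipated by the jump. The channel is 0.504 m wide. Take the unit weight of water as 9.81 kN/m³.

P = 2.36 kW

Fr₁ = V₁/√(g·y₁) = 5.33/√(9.81×0.117) = 4.98.
From the momentum equation for a rectangular channel, y₂/y₁ = ½[√(1 + 8Fr₁²) − 1] = ½[√199.0 − 1] = 6.55.
y₂ = 6.55 × 0.117 = 0.767 m.
q = V₁·y₁ = 5.33 × 0.117 = 0.624 m²/s. V₂ = q/y₂ = 0.624/0.767 = 0.813 m/s. E₁ = y₁ + V₁²/2g = 1.56 m; E₂ = y₂ + V₂²/2g = 0.800 m. ΔE = E₁ − E₂ = 0.764 m.
Q = q·b = 0.624 × 0.504 = 0.314 m³/s. P = γ·Q·ΔE = 9.81 × 0.314 × 0.764 = 2.36 kW.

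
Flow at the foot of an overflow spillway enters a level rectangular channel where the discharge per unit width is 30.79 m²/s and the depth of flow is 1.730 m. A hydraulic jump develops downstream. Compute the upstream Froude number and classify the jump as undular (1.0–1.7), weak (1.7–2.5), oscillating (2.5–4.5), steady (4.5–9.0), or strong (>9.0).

V₁ = q/y₁ = 30.79/1.730 = 17.80 m/s. Fr₁ = V₁/√(g·y₁) = 17.80/√(9.81×1.730) = 4.320.
Fr₁ = 4.320 lies in the oscillating range.

Fr₁ = 4.320; oscillating jump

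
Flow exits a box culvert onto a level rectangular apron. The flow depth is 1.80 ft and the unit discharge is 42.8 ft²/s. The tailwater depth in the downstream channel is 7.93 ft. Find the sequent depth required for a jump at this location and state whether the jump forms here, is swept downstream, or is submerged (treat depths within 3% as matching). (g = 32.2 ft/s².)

y₂ = 7.10 ft; the jump is submerged

V₁ = q/y₁ = 42.8/1.80 = 23.8 ft/s. Fr₁ = V₁/√(g·y₁) = 23.8/√(32.2×1.80) = 3.12.
From the momentum equation for a rectangular channel, y₂/y₁ = ½[√(1 + 8Fr₁²) − 1] = ½[√79.04 − 1] = 3.95.
y₂ = 3.95 × 1.80 = 7.10 ft.
Tailwater y_tw = 7.93 ft: y_tw > y₂, so the jump is submerged.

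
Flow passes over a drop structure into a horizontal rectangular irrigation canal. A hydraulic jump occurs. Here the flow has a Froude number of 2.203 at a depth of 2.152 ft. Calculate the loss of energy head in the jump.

Fr₁ = 2.203 (given).
By Bélanger, y₂/y₁ = ½[√(1 + 8Fr₁²) − 1] = ½[√39.826 − 1] = 2.655.
y₂ = 2.655 × 2.152 = 5.714 ft.
V₁ = Fr₁·√(g·y₁) = 2.203×√(32.2×2.152) = 18.34 ft/s; q = V₁·y₁ = 39.46 ft²/s. V₂ = q/y₂ = 39.46/5.714 = 6.906 ft/s. E₁ = y₁ + V₁²/2g = 7.374 ft; E₂ = y₂ + V₂²/2g = 6.455 ft. ΔE = E₁ − E₂ = 0.9191 ft.

ΔE = 0.9191 ft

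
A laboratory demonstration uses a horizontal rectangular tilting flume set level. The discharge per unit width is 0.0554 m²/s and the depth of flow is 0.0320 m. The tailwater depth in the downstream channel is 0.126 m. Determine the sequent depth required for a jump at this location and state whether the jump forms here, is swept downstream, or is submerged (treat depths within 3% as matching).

y₂ = 0.125 m; the jump forms here

V₁ = q/y₁ = 0.0554/0.0320 = 1.73 m/s. Fr₁ = V₁/√(g·y₁) = 1.73/√(9.81×0.0320) = 3.09.
Sequent-depth ratio: y₂/y₁ = ½[√(1 + 8Fr₁²) − 1] = ½[√77.38 − 1] = 3.90.
y₂ = 3.90 × 0.0320 = 0.125 m.
Tailwater y_tw = 0.126 m: y_tw ≈ y₂, so the jump forms here.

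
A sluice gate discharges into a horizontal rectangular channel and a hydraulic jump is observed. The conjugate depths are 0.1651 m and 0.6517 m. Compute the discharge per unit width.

For a rectangular channel the momentum equation gives q² = ½·g·y₁·y₂·(y₁ + y₂) = ½×9.81×0.1651×0.6517×0.8168 = 0.4311.
q = √0.4311 = 0.6566 m²/s.

q = 0.6566 m²/s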